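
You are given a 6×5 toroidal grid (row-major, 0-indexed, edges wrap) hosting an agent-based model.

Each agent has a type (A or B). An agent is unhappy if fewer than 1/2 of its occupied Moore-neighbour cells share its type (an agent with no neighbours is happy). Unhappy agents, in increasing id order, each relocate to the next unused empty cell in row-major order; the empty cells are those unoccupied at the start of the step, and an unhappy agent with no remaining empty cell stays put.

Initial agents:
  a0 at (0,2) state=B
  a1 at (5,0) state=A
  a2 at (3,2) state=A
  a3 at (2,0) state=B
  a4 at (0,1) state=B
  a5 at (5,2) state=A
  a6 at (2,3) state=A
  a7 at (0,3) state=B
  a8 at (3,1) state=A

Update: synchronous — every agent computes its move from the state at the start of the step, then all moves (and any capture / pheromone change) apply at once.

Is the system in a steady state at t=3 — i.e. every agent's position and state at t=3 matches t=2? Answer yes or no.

t=1: a0@(0,2):B a1@(0,0):A a2@(3,2):A a3@(0,4):B a4@(1,0):B a5@(1,1):A a6@(2,3):A a7@(0,3):B a8@(3,1):A
t=2: a0@(0,2):B a1@(0,1):A a2@(3,2):A a3@(0,4):B a4@(1,2):B a5@(1,3):A a6@(2,3):A a7@(0,3):B a8@(3,1):A
t=3: a0@(0,2):B a1@(0,0):A a2@(3,2):A a3@(0,4):B a4@(1,0):B a5@(1,1):A a6@(2,3):A a7@(0,3):B a8@(3,1):A

no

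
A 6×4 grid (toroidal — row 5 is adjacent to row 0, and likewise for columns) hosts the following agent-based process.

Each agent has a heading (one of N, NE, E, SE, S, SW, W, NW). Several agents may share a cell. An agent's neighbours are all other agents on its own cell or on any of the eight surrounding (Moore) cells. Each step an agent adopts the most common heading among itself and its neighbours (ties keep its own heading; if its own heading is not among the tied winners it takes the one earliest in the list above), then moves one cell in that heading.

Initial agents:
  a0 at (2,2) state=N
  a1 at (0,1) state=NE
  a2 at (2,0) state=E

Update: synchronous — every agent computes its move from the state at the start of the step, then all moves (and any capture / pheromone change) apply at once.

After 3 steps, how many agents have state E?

1

t=1: a0@(1,2):N a1@(5,2):NE a2@(2,1):E
t=2: a0@(0,2):N a1@(4,3):NE a2@(2,2):E
t=3: a0@(5,2):N a1@(3,0):NE a2@(2,3):E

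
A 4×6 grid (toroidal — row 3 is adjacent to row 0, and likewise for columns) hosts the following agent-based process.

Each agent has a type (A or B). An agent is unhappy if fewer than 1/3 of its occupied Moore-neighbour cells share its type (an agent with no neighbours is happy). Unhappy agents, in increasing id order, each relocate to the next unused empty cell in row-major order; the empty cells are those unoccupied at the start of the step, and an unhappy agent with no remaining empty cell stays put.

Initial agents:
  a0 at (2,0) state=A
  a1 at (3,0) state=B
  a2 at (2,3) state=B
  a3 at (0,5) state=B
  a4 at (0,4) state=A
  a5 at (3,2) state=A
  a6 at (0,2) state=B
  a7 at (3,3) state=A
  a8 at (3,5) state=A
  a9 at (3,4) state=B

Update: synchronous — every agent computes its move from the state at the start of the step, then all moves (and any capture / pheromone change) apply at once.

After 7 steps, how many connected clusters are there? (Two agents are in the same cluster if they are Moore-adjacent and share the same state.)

t=1: a0@(2,0):A a1@(3,0):B a2@(2,3):B a3@(0,5):B a4@(0,4):A a5@(3,2):A a6@(0,0):B a7@(3,3):A a8@(3,5):A a9@(3,4):B
t=2: (unchanged — steady state)

2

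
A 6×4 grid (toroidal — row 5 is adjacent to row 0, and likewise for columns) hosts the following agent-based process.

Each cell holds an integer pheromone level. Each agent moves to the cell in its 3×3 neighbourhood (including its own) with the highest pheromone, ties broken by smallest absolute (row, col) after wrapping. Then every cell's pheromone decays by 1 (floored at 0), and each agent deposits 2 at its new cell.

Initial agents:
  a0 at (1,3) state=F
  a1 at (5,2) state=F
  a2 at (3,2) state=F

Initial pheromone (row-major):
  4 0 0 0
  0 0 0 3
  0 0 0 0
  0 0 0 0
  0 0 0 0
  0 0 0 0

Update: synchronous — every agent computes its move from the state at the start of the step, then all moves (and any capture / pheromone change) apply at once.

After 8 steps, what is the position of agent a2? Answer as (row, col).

(2, 1)

t=1: a0@(0,0) a1@(0,1) a2@(2,1) | pheromone: 5 2 0 0 / 0 0 0 2 / 0 2 0 0 / 0 0 0 0 / 0 0 0 0 / 0 0 0 0
t=2: a0@(0,0) a1@(0,0) a2@(2,1) | pheromone: 8 1 0 0 / 0 0 0 1 / 0 3 0 0 / 0 0 0 0 / 0 0 0 0 / 0 0 0 0
t=3: a0@(0,0) a1@(0,0) a2@(2,1) | pheromone: 11 0 0 0 / 0 0 0 0 / 0 4 0 0 / 0 0 0 0 / 0 0 0 0 / 0 0 0 0
t=4: a0@(0,0) a1@(0,0) a2@(2,1) | pheromone: 14 0 0 0 / 0 0 0 0 / 0 5 0 0 / 0 0 0 0 / 0 0 0 0 / 0 0 0 0
t=5: a0@(0,0) a1@(0,0) a2@(2,1) | pheromone: 17 0 0 0 / 0 0 0 0 / 0 6 0 0 / 0 0 0 0 / 0 0 0 0 / 0 0 0 0
t=6: a0@(0,0) a1@(0,0) a2@(2,1) | pheromone: 20 0 0 0 / 0 0 0 0 / 0 7 0 0 / 0 0 0 0 / 0 0 0 0 / 0 0 0 0
t=7: a0@(0,0) a1@(0,0) a2@(2,1) | pheromone: 23 0 0 0 / 0 0 0 0 / 0 8 0 0 / 0 0 0 0 / 0 0 0 0 / 0 0 0 0
t=8: a0@(0,0) a1@(0,0) a2@(2,1) | pheromone: 26 0 0 0 / 0 0 0 0 / 0 9 0 0 / 0 0 0 0 / 0 0 0 0 / 0 0 0 0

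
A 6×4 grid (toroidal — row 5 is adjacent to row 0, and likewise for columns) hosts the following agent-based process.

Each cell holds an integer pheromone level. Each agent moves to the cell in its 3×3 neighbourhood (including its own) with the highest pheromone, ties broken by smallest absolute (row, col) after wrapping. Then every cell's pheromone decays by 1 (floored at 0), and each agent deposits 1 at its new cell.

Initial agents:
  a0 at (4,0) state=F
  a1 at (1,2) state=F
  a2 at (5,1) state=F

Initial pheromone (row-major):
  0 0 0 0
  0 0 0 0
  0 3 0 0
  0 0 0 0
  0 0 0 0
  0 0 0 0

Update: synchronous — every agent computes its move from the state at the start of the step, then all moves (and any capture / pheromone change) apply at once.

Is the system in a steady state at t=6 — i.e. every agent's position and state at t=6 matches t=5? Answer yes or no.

t=1: a0@(3,0) a1@(2,1) a2@(0,0) | pheromone: 1 0 0 0 / 0 0 0 0 / 0 3 0 0 / 1 0 0 0 / 0 0 0 0 / 0 0 0 0
t=2: a0@(2,1) a1@(2,1) a2@(0,0) | pheromone: 1 0 0 0 / 0 0 0 0 / 0 4 0 0 / 0 0 0 0 / 0 0 0 0 / 0 0 0 0
t=3: a0@(2,1) a1@(2,1) a2@(0,0) | pheromone: 1 0 0 0 / 0 0 0 0 / 0 5 0 0 / 0 0 0 0 / 0 0 0 0 / 0 0 0 0
t=4: a0@(2,1) a1@(2,1) a2@(0,0) | pheromone: 1 0 0 0 / 0 0 0 0 / 0 6 0 0 / 0 0 0 0 / 0 0 0 0 / 0 0 0 0
t=5: a0@(2,1) a1@(2,1) a2@(0,0) | pheromone: 1 0 0 0 / 0 0 0 0 / 0 7 0 0 / 0 0 0 0 / 0 0 0 0 / 0 0 0 0
t=6: a0@(2,1) a1@(2,1) a2@(0,0) | pheromone: 1 0 0 0 / 0 0 0 0 / 0 8 0 0 / 0 0 0 0 / 0 0 0 0 / 0 0 0 0

yes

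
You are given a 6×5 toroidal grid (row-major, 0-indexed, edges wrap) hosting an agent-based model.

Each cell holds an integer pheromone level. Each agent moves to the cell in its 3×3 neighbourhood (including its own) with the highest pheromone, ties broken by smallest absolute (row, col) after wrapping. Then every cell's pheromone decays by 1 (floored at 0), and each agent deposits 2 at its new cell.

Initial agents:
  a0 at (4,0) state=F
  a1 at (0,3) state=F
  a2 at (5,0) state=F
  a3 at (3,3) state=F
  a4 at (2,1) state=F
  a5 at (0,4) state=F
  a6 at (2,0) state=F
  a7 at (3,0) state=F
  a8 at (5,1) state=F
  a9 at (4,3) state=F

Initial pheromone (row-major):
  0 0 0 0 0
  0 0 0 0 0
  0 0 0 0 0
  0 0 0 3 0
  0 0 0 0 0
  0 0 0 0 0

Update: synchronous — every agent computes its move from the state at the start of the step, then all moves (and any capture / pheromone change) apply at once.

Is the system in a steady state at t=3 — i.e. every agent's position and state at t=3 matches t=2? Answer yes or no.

t=1: a0@(3,0) a1@(0,2) a2@(0,0) a3@(3,3) a4@(1,0) a5@(0,0) a6@(1,0) a7@(2,0) a8@(0,0) a9@(3,3) | pheromone: 6 0 2 0 0 / 4 0 0 0 0 / 2 0 0 0 0 / 2 0 0 6 0 / 0 0 0 0 0 / 0 0 0 0 0
t=2: a0@(2,0) a1@(0,2) a2@(0,0) a3@(3,3) a4@(0,0) a5@(0,0) a6@(0,0) a7@(1,0) a8@(0,0) a9@(3,3) | pheromone: 15 0 3 0 0 / 5 0 0 0 0 / 3 0 0 0 0 / 1 0 0 9 0 / 0 0 0 0 0 / 0 0 0 0 0
t=3: a0@(1,0) a1@(0,2) a2@(0,0) a3@(3,3) a4@(0,0) a5@(0,0) a6@(0,0) a7@(0,0) a8@(0,0) a9@(3,3) | pheromone: 26 0 4 0 0 / 6 0 0 0 0 / 2 0 0 0 0 / 0 0 0 12 0 / 0 0 0 0 0 / 0 0 0 0 0

no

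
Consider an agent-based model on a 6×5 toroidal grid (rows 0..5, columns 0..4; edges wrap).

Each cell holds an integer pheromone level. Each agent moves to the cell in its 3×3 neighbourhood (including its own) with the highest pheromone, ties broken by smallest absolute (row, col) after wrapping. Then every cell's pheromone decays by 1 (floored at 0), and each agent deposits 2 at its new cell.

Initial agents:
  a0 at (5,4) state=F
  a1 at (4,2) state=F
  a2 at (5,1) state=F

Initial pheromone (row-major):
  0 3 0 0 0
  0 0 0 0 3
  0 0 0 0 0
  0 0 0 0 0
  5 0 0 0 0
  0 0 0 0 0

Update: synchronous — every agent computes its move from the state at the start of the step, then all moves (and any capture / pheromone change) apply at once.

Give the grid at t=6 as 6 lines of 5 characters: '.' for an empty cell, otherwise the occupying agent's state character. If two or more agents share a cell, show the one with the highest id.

.....
.....
.....
.....
F....
.....

t=1: a0@(4,0) a1@(3,1) a2@(4,0) | pheromone: 0 2 0 0 0 / 0 0 0 0 2 / 0 0 0 0 0 / 0 2 0 0 0 / 8 0 0 0 0 / 0 0 0 0 0
t=2: a0@(4,0) a1@(4,0) a2@(4,0) | pheromone: 0 1 0 0 0 / 0 0 0 0 1 / 0 0 0 0 0 / 0 1 0 0 0 / 13 0 0 0 0 / 0 0 0 0 0
t=3: a0@(4,0) a1@(4,0) a2@(4,0) | pheromone: 0 0 0 0 0 / 0 0 0 0 0 / 0 0 0 0 0 / 0 0 0 0 0 / 18 0 0 0 0 / 0 0 0 0 0
t=4: a0@(4,0) a1@(4,0) a2@(4,0) | pheromone: 0 0 0 0 0 / 0 0 0 0 0 / 0 0 0 0 0 / 0 0 0 0 0 / 23 0 0 0 0 / 0 0 0 0 0
t=5: a0@(4,0) a1@(4,0) a2@(4,0) | pheromone: 0 0 0 0 0 / 0 0 0 0 0 / 0 0 0 0 0 / 0 0 0 0 0 / 28 0 0 0 0 / 0 0 0 0 0
t=6: a0@(4,0) a1@(4,0) a2@(4,0) | pheromone: 0 0 0 0 0 / 0 0 0 0 0 / 0 0 0 0 0 / 0 0 0 0 0 / 33 0 0 0 0 / 0 0 0 0 0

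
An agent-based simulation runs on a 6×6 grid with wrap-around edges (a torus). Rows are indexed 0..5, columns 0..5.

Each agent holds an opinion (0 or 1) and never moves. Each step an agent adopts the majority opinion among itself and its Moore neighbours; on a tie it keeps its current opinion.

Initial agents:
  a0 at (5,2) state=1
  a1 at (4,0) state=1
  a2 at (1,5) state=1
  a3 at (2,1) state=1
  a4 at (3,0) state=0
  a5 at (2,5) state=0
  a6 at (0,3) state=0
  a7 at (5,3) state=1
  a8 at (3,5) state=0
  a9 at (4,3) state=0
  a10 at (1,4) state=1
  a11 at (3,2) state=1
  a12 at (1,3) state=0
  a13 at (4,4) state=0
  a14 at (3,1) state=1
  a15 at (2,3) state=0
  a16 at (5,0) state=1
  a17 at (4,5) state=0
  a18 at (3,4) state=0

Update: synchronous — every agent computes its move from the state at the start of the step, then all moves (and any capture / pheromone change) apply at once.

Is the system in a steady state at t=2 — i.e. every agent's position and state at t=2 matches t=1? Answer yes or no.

t=1: a0@(5,2):1 a1@(4,0):1 a2@(1,5):1 a3@(2,1):1 a4@(3,0):0 a5@(2,5):0 a6@(0,3):1 a7@(5,3):0 a8@(3,5):0 a9@(4,3):0 a10@(1,4):0 a11@(3,2):1 a12@(1,3):0 a13@(4,4):0 a14@(3,1):1 a15@(2,3):0 a16@(5,0):1 a17@(4,5):0 a18@(3,4):0
t=2: a0@(5,2):1 a1@(4,0):1 a2@(1,5):0 a3@(2,1):1 a4@(3,0):0 a5@(2,5):0 a6@(0,3):0 a7@(5,3):0 a8@(3,5):0 a9@(4,3):0 a10@(1,4):0 a11@(3,2):1 a12@(1,3):0 a13@(4,4):0 a14@(3,1):1 a15@(2,3):0 a16@(5,0):1 a17@(4,5):0 a18@(3,4):0

no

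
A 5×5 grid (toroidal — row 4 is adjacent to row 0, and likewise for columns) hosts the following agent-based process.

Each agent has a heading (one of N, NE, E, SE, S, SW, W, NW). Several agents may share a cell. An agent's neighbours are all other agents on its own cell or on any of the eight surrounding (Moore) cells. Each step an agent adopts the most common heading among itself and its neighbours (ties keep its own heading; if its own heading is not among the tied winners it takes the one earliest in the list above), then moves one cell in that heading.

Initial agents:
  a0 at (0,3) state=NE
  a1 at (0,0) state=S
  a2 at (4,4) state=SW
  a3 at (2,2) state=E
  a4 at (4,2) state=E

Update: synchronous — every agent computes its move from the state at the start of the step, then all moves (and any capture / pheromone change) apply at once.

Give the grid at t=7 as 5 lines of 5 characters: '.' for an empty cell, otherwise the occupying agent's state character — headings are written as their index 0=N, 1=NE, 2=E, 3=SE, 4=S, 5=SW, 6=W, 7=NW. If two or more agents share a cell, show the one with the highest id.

.....
.....
2...2
2...2
....2

t=1: a0@(4,4):NE a1@(1,0):S a2@(0,3):SW a3@(2,3):E a4@(4,3):E
t=2: a0@(3,0):NE a1@(2,0):S a2@(1,2):SW a3@(2,4):E a4@(4,4):E
t=3: a0@(3,1):E a1@(3,0):S a2@(2,1):SW a3@(2,0):E a4@(4,0):E
t=4: a0@(3,2):E a1@(3,1):E a2@(2,2):E a3@(2,1):E a4@(4,1):E
t=5: a0@(3,3):E a1@(3,2):E a2@(2,3):E a3@(2,2):E a4@(4,2):E
t=6: a0@(3,4):E a1@(3,3):E a2@(2,4):E a3@(2,3):E a4@(4,3):E
t=7: a0@(3,0):E a1@(3,4):E a2@(2,0):E a3@(2,4):E a4@(4,4):E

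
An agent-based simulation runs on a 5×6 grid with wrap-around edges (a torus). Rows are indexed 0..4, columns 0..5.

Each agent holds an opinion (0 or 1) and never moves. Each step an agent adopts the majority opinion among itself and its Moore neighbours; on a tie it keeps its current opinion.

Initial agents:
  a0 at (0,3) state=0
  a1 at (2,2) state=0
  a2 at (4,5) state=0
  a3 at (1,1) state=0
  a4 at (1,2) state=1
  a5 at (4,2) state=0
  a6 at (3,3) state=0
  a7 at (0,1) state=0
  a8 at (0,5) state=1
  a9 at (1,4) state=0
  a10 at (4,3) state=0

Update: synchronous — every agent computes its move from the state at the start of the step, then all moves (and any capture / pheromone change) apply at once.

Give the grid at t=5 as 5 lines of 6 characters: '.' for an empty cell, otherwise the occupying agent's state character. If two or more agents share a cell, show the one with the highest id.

t=1: a0@(0,3):0 a1@(2,2):0 a2@(4,5):0 a3@(1,1):0 a4@(1,2):0 a5@(4,2):0 a6@(3,3):0 a7@(0,1):0 a8@(0,5):0 a9@(1,4):0 a10@(4,3):0
t=2: (unchanged — steady state)

.0.0.0
.00.0.
..0...
...0..
..00.0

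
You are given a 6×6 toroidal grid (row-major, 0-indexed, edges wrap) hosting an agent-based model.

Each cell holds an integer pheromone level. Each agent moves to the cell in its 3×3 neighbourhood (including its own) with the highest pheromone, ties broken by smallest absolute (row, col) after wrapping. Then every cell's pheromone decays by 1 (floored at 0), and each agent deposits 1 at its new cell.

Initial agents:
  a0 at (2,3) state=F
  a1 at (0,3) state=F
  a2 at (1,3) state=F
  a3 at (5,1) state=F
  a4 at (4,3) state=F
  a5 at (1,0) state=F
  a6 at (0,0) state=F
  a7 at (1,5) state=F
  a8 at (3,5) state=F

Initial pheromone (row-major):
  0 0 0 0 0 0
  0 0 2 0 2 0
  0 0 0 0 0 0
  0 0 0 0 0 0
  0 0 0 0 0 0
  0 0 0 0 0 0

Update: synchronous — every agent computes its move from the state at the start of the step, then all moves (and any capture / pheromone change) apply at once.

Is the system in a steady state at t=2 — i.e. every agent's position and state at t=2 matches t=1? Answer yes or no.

yes

t=1: a0@(1,2) a1@(1,2) a2@(1,2) a3@(0,0) a4@(3,2) a5@(0,0) a6@(0,0) a7@(1,4) a8@(2,0) | pheromone: 3 0 0 0 0 0 / 0 0 4 0 2 0 / 1 0 0 0 0 0 / 0 0 1 0 0 0 / 0 0 0 0 0 0 / 0 0 0 0 0 0
t=2: a0@(1,2) a1@(1,2) a2@(1,2) a3@(0,0) a4@(3,2) a5@(0,0) a6@(0,0) a7@(1,4) a8@(2,0) | pheromone: 5 0 0 0 0 0 / 0 0 6 0 2 0 / 1 0 0 0 0 0 / 0 0 1 0 0 0 / 0 0 0 0 0 0 / 0 0 0 0 0 0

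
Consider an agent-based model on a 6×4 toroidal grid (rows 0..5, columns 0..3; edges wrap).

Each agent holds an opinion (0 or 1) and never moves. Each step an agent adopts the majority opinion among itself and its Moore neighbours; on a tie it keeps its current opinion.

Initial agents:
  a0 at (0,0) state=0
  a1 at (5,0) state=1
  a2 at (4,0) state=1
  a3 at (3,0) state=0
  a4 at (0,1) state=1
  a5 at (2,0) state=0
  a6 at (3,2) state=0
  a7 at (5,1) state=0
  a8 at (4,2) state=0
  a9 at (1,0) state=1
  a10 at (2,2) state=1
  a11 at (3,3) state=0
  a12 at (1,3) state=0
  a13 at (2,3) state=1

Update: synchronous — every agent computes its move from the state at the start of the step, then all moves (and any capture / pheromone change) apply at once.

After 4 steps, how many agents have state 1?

0

t=1: a0@(0,0):0 a1@(5,0):1 a2@(4,0):0 a3@(3,0):0 a4@(0,1):1 a5@(2,0):0 a6@(3,2):0 a7@(5,1):0 a8@(4,2):0 a9@(1,0):1 a10@(2,2):0 a11@(3,3):0 a12@(1,3):0 a13@(2,3):0
t=2: a0@(0,0):0 a1@(5,0):0 a2@(4,0):0 a3@(3,0):0 a4@(0,1):1 a5@(2,0):0 a6@(3,2):0 a7@(5,1):0 a8@(4,2):0 a9@(1,0):0 a10@(2,2):0 a11@(3,3):0 a12@(1,3):0 a13@(2,3):0
t=3: a0@(0,0):0 a1@(5,0):0 a2@(4,0):0 a3@(3,0):0 a4@(0,1):0 a5@(2,0):0 a6@(3,2):0 a7@(5,1):0 a8@(4,2):0 a9@(1,0):0 a10@(2,2):0 a11@(3,3):0 a12@(1,3):0 a13@(2,3):0
t=4: (unchanged — steady state)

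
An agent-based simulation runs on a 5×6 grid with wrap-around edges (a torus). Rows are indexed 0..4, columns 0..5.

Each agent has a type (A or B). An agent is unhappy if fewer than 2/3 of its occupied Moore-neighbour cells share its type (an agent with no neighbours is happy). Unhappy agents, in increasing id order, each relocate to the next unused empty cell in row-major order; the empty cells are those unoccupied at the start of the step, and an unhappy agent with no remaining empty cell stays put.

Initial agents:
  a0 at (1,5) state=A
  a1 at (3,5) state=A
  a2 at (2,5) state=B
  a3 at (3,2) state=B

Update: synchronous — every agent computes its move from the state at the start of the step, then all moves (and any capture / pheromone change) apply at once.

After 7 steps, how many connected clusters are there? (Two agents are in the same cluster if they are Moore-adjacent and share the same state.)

3

t=1: a0@(0,0):A a1@(0,1):A a2@(0,2):B a3@(3,2):B
t=2: a0@(0,0):A a1@(0,3):A a2@(0,4):B a3@(3,2):B
t=3: a0@(0,0):A a1@(0,1):A a2@(0,2):B a3@(3,2):B
t=4: a0@(0,0):A a1@(0,3):A a2@(0,4):B a3@(3,2):B
t=5: a0@(0,0):A a1@(0,1):A a2@(0,2):B a3@(3,2):B
t=6: a0@(0,0):A a1@(0,3):A a2@(0,4):B a3@(3,2):B
t=7: a0@(0,0):A a1@(0,1):A a2@(0,2):B a3@(3,2):B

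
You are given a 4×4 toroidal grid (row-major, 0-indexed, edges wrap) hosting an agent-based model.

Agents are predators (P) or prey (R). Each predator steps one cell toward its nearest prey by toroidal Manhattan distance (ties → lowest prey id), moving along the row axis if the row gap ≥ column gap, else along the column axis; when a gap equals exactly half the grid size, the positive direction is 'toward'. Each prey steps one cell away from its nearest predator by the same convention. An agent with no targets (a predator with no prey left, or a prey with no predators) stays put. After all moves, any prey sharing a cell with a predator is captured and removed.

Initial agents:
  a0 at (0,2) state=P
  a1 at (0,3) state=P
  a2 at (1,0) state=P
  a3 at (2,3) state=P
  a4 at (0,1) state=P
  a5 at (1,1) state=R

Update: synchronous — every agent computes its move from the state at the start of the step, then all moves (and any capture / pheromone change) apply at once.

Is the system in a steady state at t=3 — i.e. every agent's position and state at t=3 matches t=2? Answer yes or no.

t=1: a0@(1,2):P a1@(0,0):P a2@(1,1):P a3@(2,0):P a4@(1,1):P
t=2: (unchanged — steady state)

yes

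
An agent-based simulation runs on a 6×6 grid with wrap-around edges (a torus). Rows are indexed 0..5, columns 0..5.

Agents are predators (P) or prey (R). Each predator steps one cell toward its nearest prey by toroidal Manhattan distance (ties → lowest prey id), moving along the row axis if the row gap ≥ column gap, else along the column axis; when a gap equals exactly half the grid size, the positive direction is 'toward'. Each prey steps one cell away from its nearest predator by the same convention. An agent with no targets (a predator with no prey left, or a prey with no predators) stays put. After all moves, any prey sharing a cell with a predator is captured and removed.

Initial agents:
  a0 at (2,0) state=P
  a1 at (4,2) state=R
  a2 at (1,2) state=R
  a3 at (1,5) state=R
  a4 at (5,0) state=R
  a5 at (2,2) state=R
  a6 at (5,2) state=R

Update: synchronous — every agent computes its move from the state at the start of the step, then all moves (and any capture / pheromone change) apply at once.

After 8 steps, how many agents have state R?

6

t=1: a0@(1,0):P a1@(5,2):R a2@(1,3):R a3@(0,5):R a4@(4,0):R a5@(2,3):R a6@(4,2):R
t=2: a0@(0,0):P a1@(4,2):R a2@(1,2):R a3@(5,5):R a4@(3,0):R a5@(2,2):R a6@(3,2):R
t=3: a0@(5,0):P a1@(3,2):R a2@(1,3):R a3@(4,5):R a4@(2,0):R a5@(3,2):R a6@(2,2):R
t=4: a0@(4,0):P a1@(2,2):R a2@(1,2):R a3@(3,5):R a4@(1,0):R a5@(2,2):R a6@(1,2):R
t=5: a0@(3,0):P a1@(1,2):R a2@(0,2):R a3@(2,5):R a4@(0,0):R a5@(1,2):R a6@(0,2):R
t=6: a0@(2,0):P a1@(0,2):R a2@(5,2):R a3@(1,5):R a4@(5,0):R a5@(0,2):R a6@(5,2):R
t=7: a0@(1,0):P a1@(5,2):R a2@(4,2):R a3@(0,5):R a4@(4,0):R a5@(5,2):R a6@(4,2):R
t=8: a0@(0,0):P a1@(4,2):R a2@(3,2):R a3@(5,5):R a4@(3,0):R a5@(4,2):R a6@(3,2):R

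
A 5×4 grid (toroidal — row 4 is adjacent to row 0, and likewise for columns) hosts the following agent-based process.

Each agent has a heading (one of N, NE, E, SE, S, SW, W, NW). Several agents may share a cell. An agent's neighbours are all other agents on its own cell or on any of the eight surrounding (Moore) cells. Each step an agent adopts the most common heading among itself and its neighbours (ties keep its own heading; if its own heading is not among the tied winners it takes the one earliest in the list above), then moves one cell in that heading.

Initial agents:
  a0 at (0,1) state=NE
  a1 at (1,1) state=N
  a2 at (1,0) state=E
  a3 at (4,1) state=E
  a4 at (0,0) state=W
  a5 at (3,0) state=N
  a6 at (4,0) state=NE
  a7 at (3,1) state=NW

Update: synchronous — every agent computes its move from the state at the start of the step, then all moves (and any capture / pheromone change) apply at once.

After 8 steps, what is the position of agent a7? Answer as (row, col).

(0, 1)

t=1: a0@(4,2):NE a1@(0,1):N a2@(1,1):E a3@(3,2):NE a4@(4,1):NE a5@(2,0):N a6@(3,1):NE a7@(2,0):NW
t=2: a0@(3,3):NE a1@(4,2):NE a2@(0,1):N a3@(2,3):NE a4@(3,2):NE a5@(1,0):N a6@(2,2):NE a7@(1,3):NW
t=3: a0@(2,0):NE a1@(3,3):NE a2@(4,1):N a3@(1,0):NE a4@(2,3):NE a5@(0,0):N a6@(1,3):NE a7@(0,0):NE
t=4: a0@(1,1):NE a1@(2,0):NE a2@(3,1):N a3@(0,1):NE a4@(1,0):NE a5@(4,1):NE a6@(0,0):NE a7@(4,1):NE
t=5: a0@(0,2):NE a1@(1,1):NE a2@(2,2):NE a3@(4,2):NE a4@(0,1):NE a5@(3,2):NE a6@(4,1):NE a7@(3,2):NE
t=6: a0@(4,3):NE a1@(0,2):NE a2@(1,3):NE a3@(3,3):NE a4@(4,2):NE a5@(2,3):NE a6@(3,2):NE a7@(2,3):NE
t=7: a0@(3,0):NE a1@(4,3):NE a2@(0,0):NE a3@(2,0):NE a4@(3,3):NE a5@(1,0):NE a6@(2,3):NE a7@(1,0):NE
t=8: a0@(2,1):NE a1@(3,0):NE a2@(4,1):NE a3@(1,1):NE a4@(2,0):NE a5@(0,1):NE a6@(1,0):NE a7@(0,1):NE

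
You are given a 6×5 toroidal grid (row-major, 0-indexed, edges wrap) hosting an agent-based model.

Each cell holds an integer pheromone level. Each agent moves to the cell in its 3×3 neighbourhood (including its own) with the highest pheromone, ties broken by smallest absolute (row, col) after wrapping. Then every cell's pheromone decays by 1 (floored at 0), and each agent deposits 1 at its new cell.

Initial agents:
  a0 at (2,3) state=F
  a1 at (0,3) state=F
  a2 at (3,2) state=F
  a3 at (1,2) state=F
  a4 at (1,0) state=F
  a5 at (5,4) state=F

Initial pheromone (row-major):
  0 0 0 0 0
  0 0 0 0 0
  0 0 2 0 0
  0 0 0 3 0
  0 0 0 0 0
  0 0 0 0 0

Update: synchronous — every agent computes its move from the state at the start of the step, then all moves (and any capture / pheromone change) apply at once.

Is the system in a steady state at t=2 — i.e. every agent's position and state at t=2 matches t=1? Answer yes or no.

t=1: a0@(3,3) a1@(0,2) a2@(3,3) a3@(2,2) a4@(0,0) a5@(0,0) | pheromone: 2 0 1 0 0 / 0 0 0 0 0 / 0 0 2 0 0 / 0 0 0 4 0 / 0 0 0 0 0 / 0 0 0 0 0
t=2: a0@(3,3) a1@(0,2) a2@(3,3) a3@(3,3) a4@(0,0) a5@(0,0) | pheromone: 3 0 1 0 0 / 0 0 0 0 0 / 0 0 1 0 0 / 0 0 0 6 0 / 0 0 0 0 0 / 0 0 0 0 0

no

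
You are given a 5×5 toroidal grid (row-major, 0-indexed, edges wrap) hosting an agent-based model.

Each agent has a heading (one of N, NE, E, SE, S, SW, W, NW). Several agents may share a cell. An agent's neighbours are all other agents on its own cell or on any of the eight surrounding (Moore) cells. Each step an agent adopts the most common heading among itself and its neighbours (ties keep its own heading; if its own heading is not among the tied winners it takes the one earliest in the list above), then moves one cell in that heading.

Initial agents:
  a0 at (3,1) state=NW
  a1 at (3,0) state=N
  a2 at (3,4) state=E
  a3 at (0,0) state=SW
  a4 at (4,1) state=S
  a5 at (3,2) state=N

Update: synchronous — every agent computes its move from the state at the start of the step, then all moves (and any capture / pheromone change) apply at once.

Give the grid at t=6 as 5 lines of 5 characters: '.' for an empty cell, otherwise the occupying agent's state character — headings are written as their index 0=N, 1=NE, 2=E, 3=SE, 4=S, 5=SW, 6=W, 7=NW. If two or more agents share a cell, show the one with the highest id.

t=1: a0@(2,1):N a1@(2,0):N a2@(3,0):E a3@(1,4):SW a4@(3,1):N a5@(2,2):N
t=2: a0@(1,1):N a1@(1,0):N a2@(2,0):N a3@(2,3):SW a4@(2,1):N a5@(1,2):N
t=3: a0@(0,1):N a1@(0,0):N a2@(1,0):N a3@(3,2):SW a4@(1,1):N a5@(0,2):N
t=4: a0@(4,1):N a1@(4,0):N a2@(0,0):N a3@(4,1):SW a4@(0,1):N a5@(4,2):N
t=5: a0@(3,1):N a1@(3,0):N a2@(4,0):N a3@(3,1):N a4@(4,1):N a5@(3,2):N
t=6: a0@(2,1):N a1@(2,0):N a2@(3,0):N a3@(2,1):N a4@(3,1):N a5@(2,2):N

.....
.....
000..
00...
.....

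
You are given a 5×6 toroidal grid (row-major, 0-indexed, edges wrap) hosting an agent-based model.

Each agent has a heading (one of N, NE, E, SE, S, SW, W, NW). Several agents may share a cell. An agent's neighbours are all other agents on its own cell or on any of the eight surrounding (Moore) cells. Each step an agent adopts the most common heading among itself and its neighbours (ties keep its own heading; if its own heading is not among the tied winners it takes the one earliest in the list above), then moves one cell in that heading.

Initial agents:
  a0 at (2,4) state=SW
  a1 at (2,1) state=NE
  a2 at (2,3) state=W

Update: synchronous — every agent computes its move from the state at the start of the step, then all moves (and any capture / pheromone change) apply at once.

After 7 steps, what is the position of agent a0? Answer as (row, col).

(4, 3)

t=1: a0@(3,3):SW a1@(1,2):NE a2@(2,2):W
t=2: a0@(4,2):SW a1@(0,3):NE a2@(2,1):W
t=3: a0@(0,1):SW a1@(4,4):NE a2@(2,0):W
t=4: a0@(1,0):SW a1@(3,5):NE a2@(2,5):W
t=5: a0@(2,5):SW a1@(2,0):NE a2@(2,4):W
t=6: a0@(3,4):SW a1@(1,1):NE a2@(2,3):W
t=7: a0@(4,3):SW a1@(0,2):NE a2@(2,2):W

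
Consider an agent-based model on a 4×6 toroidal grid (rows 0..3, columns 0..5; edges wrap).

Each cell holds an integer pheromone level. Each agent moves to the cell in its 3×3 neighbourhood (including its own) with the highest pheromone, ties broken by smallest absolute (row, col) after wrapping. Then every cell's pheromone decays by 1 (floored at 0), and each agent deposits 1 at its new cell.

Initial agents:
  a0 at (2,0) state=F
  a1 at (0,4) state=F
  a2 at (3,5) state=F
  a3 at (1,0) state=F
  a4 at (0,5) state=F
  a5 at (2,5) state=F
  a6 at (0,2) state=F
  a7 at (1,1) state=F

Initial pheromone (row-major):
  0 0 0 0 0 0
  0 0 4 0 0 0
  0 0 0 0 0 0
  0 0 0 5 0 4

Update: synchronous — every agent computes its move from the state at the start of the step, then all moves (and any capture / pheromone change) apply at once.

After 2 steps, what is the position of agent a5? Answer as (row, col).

(3, 5)

t=1: a0@(3,5) a1@(3,3) a2@(3,5) a3@(0,0) a4@(3,5) a5@(3,5) a6@(3,3) a7@(1,2) | pheromone: 1 0 0 0 0 0 / 0 0 4 0 0 0 / 0 0 0 0 0 0 / 0 0 0 6 0 7
t=2: a0@(3,5) a1@(3,3) a2@(3,5) a3@(3,5) a4@(3,5) a5@(3,5) a6@(3,3) a7@(1,2) | pheromone: 0 0 0 0 0 0 / 0 0 4 0 0 0 / 0 0 0 0 0 0 / 0 0 0 7 0 11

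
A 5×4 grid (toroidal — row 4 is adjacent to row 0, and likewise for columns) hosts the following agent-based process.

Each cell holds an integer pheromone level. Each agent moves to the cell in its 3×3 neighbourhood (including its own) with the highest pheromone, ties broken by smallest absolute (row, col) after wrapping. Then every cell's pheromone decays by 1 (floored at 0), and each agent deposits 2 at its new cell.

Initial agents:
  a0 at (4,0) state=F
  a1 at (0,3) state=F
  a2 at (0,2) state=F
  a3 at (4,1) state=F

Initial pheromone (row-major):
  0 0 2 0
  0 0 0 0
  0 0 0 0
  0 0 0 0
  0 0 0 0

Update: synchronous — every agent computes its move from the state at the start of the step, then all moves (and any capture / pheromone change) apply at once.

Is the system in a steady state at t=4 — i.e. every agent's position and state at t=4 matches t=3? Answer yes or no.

t=1: a0@(0,0) a1@(0,2) a2@(0,2) a3@(0,2) | pheromone: 2 0 7 0 / 0 0 0 0 / 0 0 0 0 / 0 0 0 0 / 0 0 0 0
t=2: a0@(0,0) a1@(0,2) a2@(0,2) a3@(0,2) | pheromone: 3 0 12 0 / 0 0 0 0 / 0 0 0 0 / 0 0 0 0 / 0 0 0 0
t=3: a0@(0,0) a1@(0,2) a2@(0,2) a3@(0,2) | pheromone: 4 0 17 0 / 0 0 0 0 / 0 0 0 0 / 0 0 0 0 / 0 0 0 0
t=4: a0@(0,0) a1@(0,2) a2@(0,2) a3@(0,2) | pheromone: 5 0 22 0 / 0 0 0 0 / 0 0 0 0 / 0 0 0 0 / 0 0 0 0

yes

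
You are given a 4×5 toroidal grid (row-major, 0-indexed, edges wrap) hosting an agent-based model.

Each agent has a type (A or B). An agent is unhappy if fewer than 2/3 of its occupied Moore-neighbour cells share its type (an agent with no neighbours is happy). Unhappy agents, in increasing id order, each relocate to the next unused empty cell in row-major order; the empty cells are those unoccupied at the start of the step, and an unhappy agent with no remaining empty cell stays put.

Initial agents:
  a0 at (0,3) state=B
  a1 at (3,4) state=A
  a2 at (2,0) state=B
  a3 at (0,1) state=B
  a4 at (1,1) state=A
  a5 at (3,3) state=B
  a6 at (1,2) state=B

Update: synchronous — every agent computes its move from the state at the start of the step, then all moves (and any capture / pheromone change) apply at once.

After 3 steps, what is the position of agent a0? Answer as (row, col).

(0, 3)

t=1: a0@(0,3):B a1@(0,0):A a2@(0,2):B a3@(0,4):B a4@(1,0):A a5@(1,3):B a6@(1,2):B
t=2: a0@(0,3):B a1@(0,1):A a2@(0,2):B a3@(1,1):B a4@(1,4):A a5@(1,3):B a6@(1,2):B
t=3: a0@(0,3):B a1@(0,0):A a2@(0,2):B a3@(1,1):B a4@(0,4):A a5@(1,3):B a6@(1,2):B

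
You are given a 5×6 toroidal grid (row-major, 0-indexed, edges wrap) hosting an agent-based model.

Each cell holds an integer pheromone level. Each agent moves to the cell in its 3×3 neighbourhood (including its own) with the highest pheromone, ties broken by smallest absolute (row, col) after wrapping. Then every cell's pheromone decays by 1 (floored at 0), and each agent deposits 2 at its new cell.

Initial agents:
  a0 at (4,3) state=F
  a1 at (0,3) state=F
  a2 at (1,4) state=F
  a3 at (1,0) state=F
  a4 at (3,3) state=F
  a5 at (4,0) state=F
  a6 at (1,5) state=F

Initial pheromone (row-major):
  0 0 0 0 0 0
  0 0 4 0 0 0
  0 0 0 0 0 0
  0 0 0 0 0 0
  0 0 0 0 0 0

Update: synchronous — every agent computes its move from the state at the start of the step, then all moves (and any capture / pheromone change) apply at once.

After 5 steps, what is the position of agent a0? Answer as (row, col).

t=1: a0@(0,2) a1@(1,2) a2@(0,3) a3@(0,0) a4@(2,2) a5@(0,0) a6@(0,0) | pheromone: 6 0 2 2 0 0 / 0 0 5 0 0 0 / 0 0 2 0 0 0 / 0 0 0 0 0 0 / 0 0 0 0 0 0
t=2: a0@(1,2) a1@(1,2) a2@(1,2) a3@(0,0) a4@(1,2) a5@(0,0) a6@(0,0) | pheromone: 11 0 1 1 0 0 / 0 0 12 0 0 0 / 0 0 1 0 0 0 / 0 0 0 0 0 0 / 0 0 0 0 0 0
t=3: a0@(1,2) a1@(1,2) a2@(1,2) a3@(0,0) a4@(1,2) a5@(0,0) a6@(0,0) | pheromone: 16 0 0 0 0 0 / 0 0 19 0 0 0 / 0 0 0 0 0 0 / 0 0 0 0 0 0 / 0 0 0 0 0 0
t=4: a0@(1,2) a1@(1,2) a2@(1,2) a3@(0,0) a4@(1,2) a5@(0,0) a6@(0,0) | pheromone: 21 0 0 0 0 0 / 0 0 26 0 0 0 / 0 0 0 0 0 0 / 0 0 0 0 0 0 / 0 0 0 0 0 0
t=5: a0@(1,2) a1@(1,2) a2@(1,2) a3@(0,0) a4@(1,2) a5@(0,0) a6@(0,0) | pheromone: 26 0 0 0 0 0 / 0 0 33 0 0 0 / 0 0 0 0 0 0 / 0 0 0 0 0 0 / 0 0 0 0 0 0

(1, 2)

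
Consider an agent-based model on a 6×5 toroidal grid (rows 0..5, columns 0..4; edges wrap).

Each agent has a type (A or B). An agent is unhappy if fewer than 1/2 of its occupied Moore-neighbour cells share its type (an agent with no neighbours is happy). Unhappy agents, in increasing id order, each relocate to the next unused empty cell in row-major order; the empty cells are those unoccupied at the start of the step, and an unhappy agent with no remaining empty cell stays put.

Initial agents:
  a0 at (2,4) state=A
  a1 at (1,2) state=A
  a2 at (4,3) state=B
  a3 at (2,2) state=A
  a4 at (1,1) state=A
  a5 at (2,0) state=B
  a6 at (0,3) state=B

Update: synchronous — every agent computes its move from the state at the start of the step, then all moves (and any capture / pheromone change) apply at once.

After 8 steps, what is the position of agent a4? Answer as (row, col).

(1, 1)

t=1: a0@(0,0):A a1@(1,2):A a2@(4,3):B a3@(2,2):A a4@(1,1):A a5@(0,1):B a6@(0,2):B
t=2: a0@(0,0):A a1@(1,2):A a2@(4,3):B a3@(2,2):A a4@(1,1):A a5@(0,3):B a6@(0,4):B
t=3: (unchanged — steady state)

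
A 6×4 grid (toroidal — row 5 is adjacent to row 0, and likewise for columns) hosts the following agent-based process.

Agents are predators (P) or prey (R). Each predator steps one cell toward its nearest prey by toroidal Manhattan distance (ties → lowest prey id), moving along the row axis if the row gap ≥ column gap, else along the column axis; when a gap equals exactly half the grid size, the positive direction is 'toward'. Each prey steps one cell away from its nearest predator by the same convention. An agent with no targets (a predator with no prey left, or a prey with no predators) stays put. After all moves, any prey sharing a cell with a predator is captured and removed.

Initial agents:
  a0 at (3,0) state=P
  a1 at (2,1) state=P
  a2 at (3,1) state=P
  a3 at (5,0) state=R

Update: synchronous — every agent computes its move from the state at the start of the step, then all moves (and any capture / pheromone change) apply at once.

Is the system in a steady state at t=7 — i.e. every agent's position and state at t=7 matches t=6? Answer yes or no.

no

t=1: a0@(4,0):P a1@(3,1):P a2@(4,1):P a3@(0,0):R
t=2: a0@(5,0):P a1@(4,1):P a2@(5,1):P a3@(1,0):R
t=3: a0@(0,0):P a1@(5,1):P a2@(0,1):P a3@(2,0):R
t=4: a0@(1,0):P a1@(0,1):P a2@(1,1):P a3@(3,0):R
t=5: a0@(2,0):P a1@(1,1):P a2@(2,1):P a3@(4,0):R
t=6: a0@(3,0):P a1@(2,1):P a2@(3,1):P a3@(5,0):R
t=7: a0@(4,0):P a1@(3,1):P a2@(4,1):P a3@(0,0):R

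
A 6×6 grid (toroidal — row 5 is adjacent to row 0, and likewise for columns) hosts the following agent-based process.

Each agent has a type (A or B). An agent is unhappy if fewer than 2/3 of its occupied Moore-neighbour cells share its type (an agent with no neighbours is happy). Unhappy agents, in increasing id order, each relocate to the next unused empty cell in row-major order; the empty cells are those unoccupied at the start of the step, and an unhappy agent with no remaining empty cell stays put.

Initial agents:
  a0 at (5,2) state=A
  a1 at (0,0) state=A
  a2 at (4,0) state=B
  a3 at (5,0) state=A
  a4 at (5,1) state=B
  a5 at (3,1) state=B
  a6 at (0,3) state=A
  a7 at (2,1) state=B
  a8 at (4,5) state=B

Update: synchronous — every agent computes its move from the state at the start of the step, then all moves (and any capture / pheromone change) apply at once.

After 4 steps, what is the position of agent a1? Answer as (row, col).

t=1: a0@(0,1):A a1@(0,2):A a2@(4,0):B a3@(0,4):A a4@(0,5):B a5@(3,1):B a6@(0,3):A a7@(2,1):B a8@(1,0):B
t=2: a0@(0,0):A a1@(0,2):A a2@(4,0):B a3@(1,1):A a4@(1,2):B a5@(3,1):B a6@(0,3):A a7@(2,1):B a8@(1,0):B
t=3: a0@(0,1):A a1@(0,2):A a2@(4,0):B a3@(0,4):A a4@(0,5):B a5@(3,1):B a6@(1,3):A a7@(2,1):B a8@(1,4):B
t=4: a0@(0,1):A a1@(0,2):A a2@(4,0):B a3@(0,0):A a4@(0,3):B a5@(3,1):B a6@(1,3):A a7@(2,1):B a8@(1,0):B

(0, 2)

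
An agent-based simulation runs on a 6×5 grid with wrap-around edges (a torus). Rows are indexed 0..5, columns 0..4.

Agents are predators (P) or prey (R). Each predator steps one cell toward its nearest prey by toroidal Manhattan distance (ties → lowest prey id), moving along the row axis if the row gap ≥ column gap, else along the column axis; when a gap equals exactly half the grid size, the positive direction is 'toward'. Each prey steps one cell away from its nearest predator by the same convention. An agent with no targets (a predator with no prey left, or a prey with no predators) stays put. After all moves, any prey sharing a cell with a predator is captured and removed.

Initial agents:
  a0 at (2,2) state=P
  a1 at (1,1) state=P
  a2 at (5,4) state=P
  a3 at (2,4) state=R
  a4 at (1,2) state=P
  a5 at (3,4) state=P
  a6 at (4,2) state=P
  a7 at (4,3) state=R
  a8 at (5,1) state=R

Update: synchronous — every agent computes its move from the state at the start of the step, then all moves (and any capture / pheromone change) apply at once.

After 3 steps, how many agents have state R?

2

t=1: a0@(2,3):P a1@(0,1):P a2@(4,4):P a3@(1,4):R a4@(1,3):P a5@(2,4):P a6@(4,3):P a8@(4,1):R
t=2: a0@(1,3):P a1@(5,1):P a2@(4,0):P a3@(1,0):R a4@(1,4):P a5@(1,4):P a6@(4,2):P a8@(3,1):R
t=3: a0@(1,4):P a1@(4,1):P a2@(3,0):P a3@(1,1):R a4@(1,0):P a5@(1,0):P a6@(3,2):P a8@(2,1):R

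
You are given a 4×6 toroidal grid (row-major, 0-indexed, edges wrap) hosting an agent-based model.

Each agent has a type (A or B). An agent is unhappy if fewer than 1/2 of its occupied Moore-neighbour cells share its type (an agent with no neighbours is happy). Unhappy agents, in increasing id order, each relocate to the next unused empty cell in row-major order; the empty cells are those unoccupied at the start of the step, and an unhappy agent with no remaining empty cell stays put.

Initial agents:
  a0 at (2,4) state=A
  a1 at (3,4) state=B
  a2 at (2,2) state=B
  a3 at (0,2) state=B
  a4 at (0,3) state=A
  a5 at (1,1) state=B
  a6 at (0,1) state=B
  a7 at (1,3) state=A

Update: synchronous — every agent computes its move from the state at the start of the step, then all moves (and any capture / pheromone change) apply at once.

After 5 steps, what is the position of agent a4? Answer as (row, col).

t=1: a0@(2,4):A a1@(0,0):B a2@(2,2):B a3@(0,2):B a4@(0,4):A a5@(1,1):B a6@(0,1):B a7@(1,3):A
t=2: (unchanged — steady state)

(0, 4)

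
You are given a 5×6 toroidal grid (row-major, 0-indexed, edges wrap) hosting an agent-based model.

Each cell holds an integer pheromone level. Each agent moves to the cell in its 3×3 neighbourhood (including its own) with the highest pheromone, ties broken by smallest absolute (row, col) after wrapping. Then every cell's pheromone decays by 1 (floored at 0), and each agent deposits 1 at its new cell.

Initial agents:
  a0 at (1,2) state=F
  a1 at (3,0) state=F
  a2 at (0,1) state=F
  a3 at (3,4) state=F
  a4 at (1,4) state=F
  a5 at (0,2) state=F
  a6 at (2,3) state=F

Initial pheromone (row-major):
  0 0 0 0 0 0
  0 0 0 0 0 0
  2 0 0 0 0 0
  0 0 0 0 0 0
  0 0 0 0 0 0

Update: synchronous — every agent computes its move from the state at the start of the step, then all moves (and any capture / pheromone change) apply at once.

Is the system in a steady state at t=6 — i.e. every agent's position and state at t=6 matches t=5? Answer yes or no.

t=1: a0@(0,1) a1@(2,0) a2@(0,0) a3@(2,3) a4@(0,3) a5@(0,1) a6@(1,2) | pheromone: 1 2 0 1 0 0 / 0 0 1 0 0 0 / 2 0 0 1 0 0 / 0 0 0 0 0 0 / 0 0 0 0 0 0
t=2: a0@(0,1) a1@(2,0) a2@(0,1) a3@(1,2) a4@(0,3) a5@(0,1) a6@(0,1) | pheromone: 0 5 0 1 0 0 / 0 0 1 0 0 0 / 2 0 0 0 0 0 / 0 0 0 0 0 0 / 0 0 0 0 0 0
t=3: a0@(0,1) a1@(2,0) a2@(0,1) a3@(0,1) a4@(0,3) a5@(0,1) a6@(0,1) | pheromone: 0 9 0 1 0 0 / 0 0 0 0 0 0 / 2 0 0 0 0 0 / 0 0 0 0 0 0 / 0 0 0 0 0 0
t=4: a0@(0,1) a1@(2,0) a2@(0,1) a3@(0,1) a4@(0,3) a5@(0,1) a6@(0,1) | pheromone: 0 13 0 1 0 0 / 0 0 0 0 0 0 / 2 0 0 0 0 0 / 0 0 0 0 0 0 / 0 0 0 0 0 0
t=5: a0@(0,1) a1@(2,0) a2@(0,1) a3@(0,1) a4@(0,3) a5@(0,1) a6@(0,1) | pheromone: 0 17 0 1 0 0 / 0 0 0 0 0 0 / 2 0 0 0 0 0 / 0 0 0 0 0 0 / 0 0 0 0 0 0
t=6: a0@(0,1) a1@(2,0) a2@(0,1) a3@(0,1) a4@(0,3) a5@(0,1) a6@(0,1) | pheromone: 0 21 0 1 0 0 / 0 0 0 0 0 0 / 2 0 0 0 0 0 / 0 0 0 0 0 0 / 0 0 0 0 0 0

yes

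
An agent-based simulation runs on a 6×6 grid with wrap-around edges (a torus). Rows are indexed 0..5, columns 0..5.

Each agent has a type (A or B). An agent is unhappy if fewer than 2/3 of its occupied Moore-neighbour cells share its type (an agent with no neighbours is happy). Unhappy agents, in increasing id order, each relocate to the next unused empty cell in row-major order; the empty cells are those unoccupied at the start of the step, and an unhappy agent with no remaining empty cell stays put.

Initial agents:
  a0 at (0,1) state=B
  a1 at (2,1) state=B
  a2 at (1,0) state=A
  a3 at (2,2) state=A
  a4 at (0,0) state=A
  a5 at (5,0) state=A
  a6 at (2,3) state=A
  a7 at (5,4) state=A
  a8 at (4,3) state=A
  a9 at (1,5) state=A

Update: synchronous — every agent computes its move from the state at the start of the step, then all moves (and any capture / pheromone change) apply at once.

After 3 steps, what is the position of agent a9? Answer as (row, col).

t=1: a0@(0,2):B a1@(0,3):B a2@(0,4):A a3@(0,5):A a4@(0,0):A a5@(1,1):A a6@(2,3):A a7@(5,4):A a8@(4,3):A a9@(1,5):A
t=2: a0@(0,1):B a1@(1,0):B a2@(0,4):A a3@(0,5):A a4@(0,0):A a5@(1,2):A a6@(2,3):A a7@(5,4):A a8@(4,3):A a9@(1,5):A
t=3: a0@(0,2):B a1@(0,3):B a2@(0,4):A a3@(0,5):A a4@(1,1):A a5@(1,3):A a6@(2,3):A a7@(5,4):A a8@(4,3):A a9@(1,5):A

(1, 5)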